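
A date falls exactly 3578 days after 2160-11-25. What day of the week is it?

Wednesday

First find the weekday of Nov 25, 2160. Doomsday rule: the anchor day for the 2100s is Sunday. For year 60: 60÷12 = 5 r 0, and 0÷4 = 0, so 5+0+0 = 5.
Sunday + 5 ≡ Friday — that's 2160's doomsday.
In November the doomsday date is Nov 7.
Nov 25 is 18 days after Nov 7; 18 mod 7 = 4, so Friday + 4 = Tuesday.
3578 mod 7 = 1, so 3578 days after a Tuesday is Tuesday + 1 = Wednesday.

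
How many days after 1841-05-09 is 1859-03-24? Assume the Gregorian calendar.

May 9, 1841 → May 9, 1842: 365 days.
May 9, 1842 → May 9, 1843: 365 days.
May 9, 1843 → May 9, 1844: 366 days (Feb 29, 1844 is in that span).
May 9, 1844 → May 9, 1845: 365 days.
May 9, 1845 → May 9, 1846: 365 days.
May 9, 1846 → May 9, 1847: 365 days.
May 9, 1847 → May 9, 1848: 366 days (Feb 29, 1848 is in that span).
May 9, 1848 → May 9, 1849: 365 days.
May 9, 1849 → May 9, 1850: 365 days.
May 9, 1850 → May 9, 1851: 365 days.
May 9, 1851 → May 9, 1852: 366 days (Feb 29, 1852 is in that span).
May 9, 1852 → May 9, 1853: 365 days.
May 9, 1853 → May 9, 1854: 365 days.
May 9, 1854 → May 9, 1855: 365 days.
May 9, 1855 → May 9, 1856: 366 days (Feb 29, 1856 is in that span).
May 9, 1856 → May 9, 1857: 365 days.
May 9, 1857 → May 9, 1858: 365 days.
May 9, 1858 → Jun 9, 1858: 31 days (May has 31).
Jun 9, 1858 → Jul 9, 1858: 30 days (June has 30).
Jul 9, 1858 → Aug 9, 1858: 31 days (July has 31).
Aug 9, 1858 → Sep 9, 1858: 31 days (August has 31).
Sep 9, 1858 → Oct 9, 1858: 30 days (September has 30).
Oct 9, 1858 → Nov 9, 1858: 31 days (October has 31).
Nov 9, 1858 → Dec 9, 1858: 30 days (November has 30).
Dec 9, 1858 → Jan 9, 1859: 31 days (December has 31).
Jan 9, 1859 → Feb 9, 1859: 31 days (January has 31).
Feb 9, 1859 → Mar 9, 1859: 28 days (February has 28).
Mar 9, 1859 → Mar 24, 1859: 15 days.
Total: 6528 days.

6528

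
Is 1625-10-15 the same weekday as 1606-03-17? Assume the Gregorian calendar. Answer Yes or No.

From Mar 17, 1606 to Oct 15, 1625 is 7152 days.
7152 mod 7 = 5, so they are different weekdays.
(Mar 17, 1606 is a Friday; Oct 15, 1625 is a Wednesday.)

No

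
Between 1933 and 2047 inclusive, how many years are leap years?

28

Multiples of 4 in [1933,2047]: 28.
Of those, multiples of 100: 1 (not leap unless ÷400).
Multiples of 400: 1.
Leap years = 28 − 1 + 1 = 28.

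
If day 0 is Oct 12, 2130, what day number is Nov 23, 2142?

Oct 12, 2130 → Oct 12, 2131: 365 days.
Oct 12, 2131 → Oct 12, 2132: 366 days (Feb 29, 2132 is in that span).
Oct 12, 2132 → Oct 12, 2133: 365 days.
Oct 12, 2133 → Oct 12, 2134: 365 days.
Oct 12, 2134 → Oct 12, 2135: 365 days.
Oct 12, 2135 → Oct 12, 2136: 366 days (Feb 29, 2136 is in that span).
Oct 12, 2136 → Oct 12, 2137: 365 days.
Oct 12, 2137 → Oct 12, 2138: 365 days.
Oct 12, 2138 → Oct 12, 2139: 365 days.
Oct 12, 2139 → Oct 12, 2140: 366 days (Feb 29, 2140 is in that span).
Oct 12, 2140 → Oct 12, 2141: 365 days.
Oct 12, 2141 → Oct 12, 2142: 365 days.
Oct 12, 2142 → Nov 12, 2142: 31 days (October has 31).
Nov 12, 2142 → Nov 23, 2142: 11 days.
Total: 4425 days.

4425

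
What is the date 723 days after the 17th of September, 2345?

+365 (one year) → Sep 17, 2346 (358 left).
Sep has 30 days: +14 → Oct 1, 2346 (344 left).
Oct has 31 days: +31 → Nov 1, 2346 (313 left).
Nov has 30 days: +30 → Dec 1, 2346 (283 left).
Dec has 31 days: +31 → Jan 1, 2347 (252 left).
Jan has 31 days: +31 → Feb 1, 2347 (221 left).
Feb has 28 days: +28 → Mar 1, 2347 (193 left).
Mar has 31 days: +31 → Apr 1, 2347 (162 left).
Apr has 30 days: +30 → May 1, 2347 (132 left).
May has 31 days: +31 → Jun 1, 2347 (101 left).
Jun has 30 days: +30 → Jul 1, 2347 (71 left).
Jul has 31 days: +31 → Aug 1, 2347 (40 left).
Aug has 31 days: +31 → Sep 1, 2347 (9 left).
+9 → Sep 10, 2347.

September 10, 2347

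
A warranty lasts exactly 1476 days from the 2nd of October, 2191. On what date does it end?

October 17, 2195

+366 (one year; includes Feb 29, 2192) → Oct 2, 2192 (1110 left).
+365 (one year) → Oct 2, 2193 (745 left).
+365 (one year) → Oct 2, 2194 (380 left).
Oct has 31 days: +30 → Nov 1, 2194 (350 left).
Nov has 30 days: +30 → Dec 1, 2194 (320 left).
Dec has 31 days: +31 → Jan 1, 2195 (289 left).
Jan has 31 days: +31 → Feb 1, 2195 (258 left).
Feb has 28 days: +28 → Mar 1, 2195 (230 left).
Mar has 31 days: +31 → Apr 1, 2195 (199 left).
Apr has 30 days: +30 → May 1, 2195 (169 left).
May has 31 days: +31 → Jun 1, 2195 (138 left).
Jun has 30 days: +30 → Jul 1, 2195 (108 left).
Jul has 31 days: +31 → Aug 1, 2195 (77 left).
Aug has 31 days: +31 → Sep 1, 2195 (46 left).
Sep has 30 days: +30 → Oct 1, 2195 (16 left).
+16 → Oct 17, 2195.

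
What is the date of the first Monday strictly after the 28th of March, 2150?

Mar 28, 2150 is a Saturday.
From Saturday to the next Monday is 2 days.
Mar 28, 2150 + 2 = Mar 30, 2150.

March 30, 2150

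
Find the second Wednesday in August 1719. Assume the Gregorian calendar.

August 9, 1719

August 1, 1719 is a Tuesday.
The first Wednesday is therefore August 2 (1 days later).
The second Wednesday is 2 + 1×7 = August 9.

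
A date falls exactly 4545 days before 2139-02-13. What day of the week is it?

Wednesday

Feb 13, 2139 is a Friday.
4545 mod 7 = 2, so 4545 days before a Friday is Friday − 2 = Wednesday.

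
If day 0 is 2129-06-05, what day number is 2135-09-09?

Jun 5, 2129 → Jun 5, 2130: 365 days.
Jun 5, 2130 → Jun 5, 2131: 365 days.
Jun 5, 2131 → Jun 5, 2132: 366 days (Feb 29, 2132 is in that span).
Jun 5, 2132 → Jun 5, 2133: 365 days.
Jun 5, 2133 → Jun 5, 2134: 365 days.
Jun 5, 2134 → Jun 5, 2135: 365 days.
Jun 5, 2135 → Jul 5, 2135: 30 days (June has 30).
Jul 5, 2135 → Aug 5, 2135: 31 days (July has 31).
Aug 5, 2135 → Sep 5, 2135: 31 days (August has 31).
Sep 5, 2135 → Sep 9, 2135: 4 days.
Total: 2287 days.

2287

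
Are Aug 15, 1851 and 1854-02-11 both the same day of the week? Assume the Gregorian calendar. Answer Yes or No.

From Aug 15, 1851 to Feb 11, 1854 is 911 days.
911 mod 7 = 1, so they are different weekdays.
(Aug 15, 1851 is a Friday; Feb 11, 1854 is a Saturday.)

No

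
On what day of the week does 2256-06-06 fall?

Friday

Doomsday rule: the anchor day for the 2200s is Friday. For year 56: 56÷12 = 4 r 8, and 8÷4 = 2, so 4+8+2 = 14.
Friday + 14 ≡ Friday — that's 2256's doomsday.
In June the doomsday date is Jun 6.
Jun 6 is the doomsday itself: Friday.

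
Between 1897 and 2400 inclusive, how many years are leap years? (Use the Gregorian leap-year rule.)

122

Multiples of 4 in [1897,2400]: 126.
Of those, multiples of 100: 6 (not leap unless ÷400).
Multiples of 400: 2.
Leap years = 126 − 6 + 2 = 122.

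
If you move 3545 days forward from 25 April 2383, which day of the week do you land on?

First find the weekday of Apr 25, 2383. Doomsday rule: the anchor day for the 2300s is Wednesday. For year 83: 83÷12 = 6 r 11, and 11÷4 = 2, so 6+11+2 = 19.
Wednesday + 19 ≡ Monday — that's 2383's doomsday.
In April the doomsday date is Apr 4.
Apr 25 is 21 days after Apr 4; 21 mod 7 = 0, so Monday + 0 = Monday.
3545 mod 7 = 3, so 3545 days after a Monday is Monday + 3 = Thursday.

Thursday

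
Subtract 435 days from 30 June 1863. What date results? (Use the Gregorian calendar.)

April 21, 1862

−365 (one year) → Jun 30, 1862 (70 left).
−30 → May 31, 1862 (end of May, 31 days; 40 left).
−31 → Apr 30, 1862 (end of Apr, 30 days; 9 left).
−9 → Apr 21, 1862.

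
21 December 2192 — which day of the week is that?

Doomsday rule: the anchor day for the 2100s is Sunday. For year 92: 92÷12 = 7 r 8, and 8÷4 = 2, so 7+8+2 = 17.
Sunday + 17 ≡ Wednesday — that's 2192's doomsday.
In December the doomsday date is Dec 12.
Dec 21 is 9 days after Dec 12; 9 mod 7 = 2, so Wednesday + 2 = Friday.

Friday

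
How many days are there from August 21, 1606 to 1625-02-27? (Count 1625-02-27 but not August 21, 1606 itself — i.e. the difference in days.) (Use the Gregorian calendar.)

6765

Aug 21, 1606 → Aug 21, 1607: 365 days.
Aug 21, 1607 → Aug 21, 1608: 366 days (Feb 29, 1608 is in that span).
Aug 21, 1608 → Aug 21, 1609: 365 days.
Aug 21, 1609 → Aug 21, 1610: 365 days.
Aug 21, 1610 → Aug 21, 1611: 365 days.
Aug 21, 1611 → Aug 21, 1612: 366 days (Feb 29, 1612 is in that span).
Aug 21, 1612 → Aug 21, 1613: 365 days.
Aug 21, 1613 → Aug 21, 1614: 365 days.
Aug 21, 1614 → Aug 21, 1615: 365 days.
Aug 21, 1615 → Aug 21, 1616: 366 days (Feb 29, 1616 is in that span).
Aug 21, 1616 → Aug 21, 1617: 365 days.
Aug 21, 1617 → Aug 21, 1618: 365 days.
Aug 21, 1618 → Aug 21, 1619: 365 days.
Aug 21, 1619 → Aug 21, 1620: 366 days (Feb 29, 1620 is in that span).
Aug 21, 1620 → Aug 21, 1621: 365 days.
Aug 21, 1621 → Aug 21, 1622: 365 days.
Aug 21, 1622 → Aug 21, 1623: 365 days.
Aug 21, 1623 → Aug 21, 1624: 366 days (Feb 29, 1624 is in that span).
Aug 21, 1624 → Sep 21, 1624: 31 days (August has 31).
Sep 21, 1624 → Oct 21, 1624: 30 days (September has 30).
Oct 21, 1624 → Nov 21, 1624: 31 days (October has 31).
Nov 21, 1624 → Dec 21, 1624: 30 days (November has 30).
Dec 21, 1624 → Jan 21, 1625: 31 days (December has 31).
Jan 21, 1625 → Feb 21, 1625: 31 days (January has 31).
Feb 21, 1625 → Feb 27, 1625: 6 days.
Total: 6765 days.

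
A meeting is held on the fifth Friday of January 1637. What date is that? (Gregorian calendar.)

January 30, 1637

January 1, 1637 is a Thursday.
The first Friday is therefore January 2 (1 days later).
The fifth Friday is 2 + 4×7 = January 30.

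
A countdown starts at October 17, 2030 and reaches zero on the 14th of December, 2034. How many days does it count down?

1519

Oct 17, 2030 → Oct 17, 2031: 365 days.
Oct 17, 2031 → Oct 17, 2032: 366 days (Feb 29, 2032 is in that span).
Oct 17, 2032 → Oct 17, 2033: 365 days.
Oct 17, 2033 → Oct 17, 2034: 365 days.
Oct 17, 2034 → Nov 17, 2034: 31 days (October has 31).
Nov 17, 2034 → Dec 14, 2034: 27 days.
Total: 1519 days.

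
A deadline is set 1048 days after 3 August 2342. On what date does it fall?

+365 (one year) → Aug 3, 2343 (683 left).
+366 (one year; includes Feb 29, 2344) → Aug 3, 2344 (317 left).
Aug has 31 days: +29 → Sep 1, 2344 (288 left).
Sep has 30 days: +30 → Oct 1, 2344 (258 left).
Oct has 31 days: +31 → Nov 1, 2344 (227 left).
Nov has 30 days: +30 → Dec 1, 2344 (197 left).
Dec has 31 days: +31 → Jan 1, 2345 (166 left).
Jan has 31 days: +31 → Feb 1, 2345 (135 left).
Feb has 28 days: +28 → Mar 1, 2345 (107 left).
Mar has 31 days: +31 → Apr 1, 2345 (76 left).
Apr has 30 days: +30 → May 1, 2345 (46 left).
May has 31 days: +31 → Jun 1, 2345 (15 left).
+15 → Jun 16, 2345.

June 16, 2345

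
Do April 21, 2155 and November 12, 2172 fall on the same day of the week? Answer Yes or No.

From Apr 21, 2155 to Nov 12, 2172 is 6415 days.
6415 mod 7 = 3, so they are different weekdays.
(Apr 21, 2155 is a Monday; Nov 12, 2172 is a Thursday.)

No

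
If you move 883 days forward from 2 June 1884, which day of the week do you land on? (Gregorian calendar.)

Tuesday

Jun 2, 1884 is a Monday.
883 mod 7 = 1, so 883 days after a Monday is Monday + 1 = Tuesday.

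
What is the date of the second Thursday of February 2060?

February 1, 2060 is a Sunday.
The first Thursday is therefore February 5 (4 days later).
The second Thursday is 5 + 1×7 = February 12.

February 12, 2060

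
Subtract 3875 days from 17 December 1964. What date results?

−366 (one year; includes Feb 29, 1964) → Dec 17, 1963 (3509 left).
−365 (one year) → Dec 17, 1962 (3144 left).
−365 (one year) → Dec 17, 1961 (2779 left).
−365 (one year) → Dec 17, 1960 (2414 left).
−366 (one year; includes Feb 29, 1960) → Dec 17, 1959 (2048 left).
−365 (one year) → Dec 17, 1958 (1683 left).
−365 (one year) → Dec 17, 1957 (1318 left).
−365 (one year) → Dec 17, 1956 (953 left).
−366 (one year; includes Feb 29, 1956) → Dec 17, 1955 (587 left).
−365 (one year) → Dec 17, 1954 (222 left).
−17 → Nov 30, 1954 (end of Nov, 30 days; 205 left).
−30 → Oct 31, 1954 (end of Oct, 31 days; 175 left).
−31 → Sep 30, 1954 (end of Sep, 30 days; 144 left).
−30 → Aug 31, 1954 (end of Aug, 31 days; 114 left).
−31 → Jul 31, 1954 (end of Jul, 31 days; 83 left).
−31 → Jun 30, 1954 (end of Jun, 30 days; 52 left).
−30 → May 31, 1954 (end of May, 31 days; 22 left).
−22 → May 9, 1954.

May 9, 1954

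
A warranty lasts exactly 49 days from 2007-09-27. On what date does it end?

Sep has 30 days: +4 → Oct 1, 2007 (45 left).
Oct has 31 days: +31 → Nov 1, 2007 (14 left).
+14 → Nov 15, 2007.

November 15, 2007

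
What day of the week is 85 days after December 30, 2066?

First find the weekday of Dec 30, 2066. Doomsday rule: the anchor day for the 2000s is Tuesday. For year 66: 66÷12 = 5 r 6, and 6÷4 = 1, so 5+6+1 = 12.
Tuesday + 12 ≡ Sunday — that's 2066's doomsday.
In December the doomsday date is Dec 12.
Dec 30 is 18 days after Dec 12; 18 mod 7 = 4, so Sunday + 4 = Thursday.
85 mod 7 = 1, so 85 days after a Thursday is Thursday + 1 = Friday.

Friday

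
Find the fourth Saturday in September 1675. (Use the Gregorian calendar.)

September 28, 1675

September 1, 1675 is a Sunday.
The first Saturday is therefore September 7 (6 days later).
The fourth Saturday is 7 + 3×7 = September 28.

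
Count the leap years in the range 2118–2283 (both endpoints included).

40

Multiples of 4 in [2118,2283]: 41.
Of those, multiples of 100: 1 (not leap unless ÷400).
Multiples of 400: 0.
Leap years = 41 − 1 + 0 = 40.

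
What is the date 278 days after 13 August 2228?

May 18, 2229

Aug has 31 days: +19 → Sep 1, 2228 (259 left).
Sep has 30 days: +30 → Oct 1, 2228 (229 left).
Oct has 31 days: +31 → Nov 1, 2228 (198 left).
Nov has 30 days: +30 → Dec 1, 2228 (168 left).
Dec has 31 days: +31 → Jan 1, 2229 (137 left).
Jan has 31 days: +31 → Feb 1, 2229 (106 left).
Feb has 28 days: +28 → Mar 1, 2229 (78 left).
Mar has 31 days: +31 → Apr 1, 2229 (47 left).
Apr has 30 days: +30 → May 1, 2229 (17 left).
+17 → May 18, 2229.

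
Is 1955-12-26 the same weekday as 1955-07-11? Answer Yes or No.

From Jul 11, 1955 to Dec 26, 1955 is 168 days.
168 mod 7 = 0, so they are the same weekday.
(Jul 11, 1955 is a Monday; Dec 26, 1955 is a Monday.)

Yes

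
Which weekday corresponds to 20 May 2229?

Doomsday rule: the anchor day for the 2200s is Friday. For year 29: 29÷12 = 2 r 5, and 5÷4 = 1, so 2+5+1 = 8.
Friday + 8 ≡ Saturday — that's 2229's doomsday.
In May the doomsday date is May 9.
May 20 is 11 days after May 9; 11 mod 7 = 4, so Saturday + 4 = Wednesday.

Wednesday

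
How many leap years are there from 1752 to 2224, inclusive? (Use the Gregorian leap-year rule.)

115

Multiples of 4 in [1752,2224]: 119.
Of those, multiples of 100: 5 (not leap unless ÷400).
Multiples of 400: 1.
Leap years = 119 − 5 + 1 = 115.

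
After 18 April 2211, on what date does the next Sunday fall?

Apr 18, 2211 is a Thursday.
From Thursday to the next Sunday is 3 days.
Apr 18, 2211 + 3 = Apr 21, 2211.

April 21, 2211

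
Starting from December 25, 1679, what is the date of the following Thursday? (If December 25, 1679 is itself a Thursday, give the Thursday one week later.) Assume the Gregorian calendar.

Dec 25, 1679 is a Monday.
From Monday to the next Thursday is 3 days.
Dec 25, 1679 + 3 = Dec 28, 1679.

December 28, 1679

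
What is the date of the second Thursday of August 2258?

August 1, 2258 is a Sunday.
The first Thursday is therefore August 5 (4 days later).
The second Thursday is 5 + 1×7 = August 12.

August 12, 2258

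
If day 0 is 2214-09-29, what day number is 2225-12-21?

4101

Sep 29, 2214 → Sep 29, 2215: 365 days.
Sep 29, 2215 → Sep 29, 2216: 366 days (Feb 29, 2216 is in that span).
Sep 29, 2216 → Sep 29, 2217: 365 days.
Sep 29, 2217 → Sep 29, 2218: 365 days.
Sep 29, 2218 → Sep 29, 2219: 365 days.
Sep 29, 2219 → Sep 29, 2220: 366 days (Feb 29, 2220 is in that span).
Sep 29, 2220 → Sep 29, 2221: 365 days.
Sep 29, 2221 → Sep 29, 2222: 365 days.
Sep 29, 2222 → Sep 29, 2223: 365 days.
Sep 29, 2223 → Sep 29, 2224: 366 days (Feb 29, 2224 is in that span).
Sep 29, 2224 → Sep 29, 2225: 365 days.
Sep 29, 2225 → Oct 29, 2225: 30 days (September has 30).
Oct 29, 2225 → Nov 29, 2225: 31 days (October has 31).
Nov 29, 2225 → Dec 21, 2225: 22 days.
Total: 4101 days.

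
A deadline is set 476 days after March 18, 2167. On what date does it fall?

July 6, 2168

+366 (one year; includes Feb 29, 2168) → Mar 18, 2168 (110 left).
Mar has 31 days: +14 → Apr 1, 2168 (96 left).
Apr has 30 days: +30 → May 1, 2168 (66 left).
May has 31 days: +31 → Jun 1, 2168 (35 left).
Jun has 30 days: +30 → Jul 1, 2168 (5 left).
+5 → Jul 6, 2168.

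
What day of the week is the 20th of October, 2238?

Saturday

Doomsday rule: the anchor day for the 2200s is Friday. For year 38: 38÷12 = 3 r 2, and 2÷4 = 0, so 3+2+0 = 5.
Friday + 5 ≡ Wednesday — that's 2238's doomsday.
In October the doomsday date is Oct 10.
Oct 20 is 10 days after Oct 10; 10 mod 7 = 3, so Wednesday + 3 = Saturday.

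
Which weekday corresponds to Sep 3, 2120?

Doomsday rule: the anchor day for the 2100s is Sunday. For year 20: 20÷12 = 1 r 8, and 8÷4 = 2, so 1+8+2 = 11.
Sunday + 11 ≡ Thursday — that's 2120's doomsday.
In September the doomsday date is Sep 5.
Sep 3 is 2 days before Sep 5; 2 mod 7 = 2, so Thursday − 2 = Tuesday.

Tuesday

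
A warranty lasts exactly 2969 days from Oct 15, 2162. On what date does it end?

December 1, 2170

+365 (one year) → Oct 15, 2163 (2604 left).
+366 (one year; includes Feb 29, 2164) → Oct 15, 2164 (2238 left).
+365 (one year) → Oct 15, 2165 (1873 left).
+365 (one year) → Oct 15, 2166 (1508 left).
+365 (one year) → Oct 15, 2167 (1143 left).
+366 (one year; includes Feb 29, 2168) → Oct 15, 2168 (777 left).
+365 (one year) → Oct 15, 2169 (412 left).
+365 (one year) → Oct 15, 2170 (47 left).
Oct has 31 days: +17 → Nov 1, 2170 (30 left).
Nov has 30 days: +30 → Dec 1, 2170 (0 left).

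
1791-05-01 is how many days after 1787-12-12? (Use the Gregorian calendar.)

Dec 12, 1787 → Dec 12, 1788: 366 days (Feb 29, 1788 is in that span).
Dec 12, 1788 → Dec 12, 1789: 365 days.
Dec 12, 1789 → Dec 12, 1790: 365 days.
Dec 12, 1790 → Jan 12, 1791: 31 days (December has 31).
Jan 12, 1791 → Feb 12, 1791: 31 days (January has 31).
Feb 12, 1791 → Mar 12, 1791: 28 days (February has 28).
Mar 12, 1791 → Apr 12, 1791: 31 days (March has 31).
Apr 12, 1791 → May 1, 1791: 19 days.
Total: 1236 days.

1236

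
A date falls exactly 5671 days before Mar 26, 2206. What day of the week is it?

Mar 26, 2206 is a Wednesday.
5671 mod 7 = 1, so 5671 days before a Wednesday is Wednesday − 1 = Tuesday.

Tuesday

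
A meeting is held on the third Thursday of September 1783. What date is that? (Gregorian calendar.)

September 1, 1783 is a Monday.
The first Thursday is therefore September 4 (3 days later).
The third Thursday is 4 + 2×7 = September 18.

September 18, 1783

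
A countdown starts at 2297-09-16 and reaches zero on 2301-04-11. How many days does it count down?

Sep 16, 2297 → Sep 16, 2298: 365 days.
Sep 16, 2298 → Sep 16, 2299: 365 days.
Sep 16, 2299 → Sep 16, 2300: 365 days.
Sep 16, 2300 → Oct 16, 2300: 30 days (September has 30).
Oct 16, 2300 → Nov 16, 2300: 31 days (October has 31).
Nov 16, 2300 → Dec 16, 2300: 30 days (November has 30).
Dec 16, 2300 → Jan 16, 2301: 31 days (December has 31).
Jan 16, 2301 → Feb 16, 2301: 31 days (January has 31).
Feb 16, 2301 → Mar 16, 2301: 28 days (February has 28).
Mar 16, 2301 → Apr 11, 2301: 26 days.
Total: 1302 days.

1302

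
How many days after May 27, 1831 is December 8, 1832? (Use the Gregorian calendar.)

561

May 27, 1831 → May 27, 1832: 366 days (Feb 29, 1832 is in that span).
May 27, 1832 → Jun 27, 1832: 31 days (May has 31).
Jun 27, 1832 → Jul 27, 1832: 30 days (June has 30).
Jul 27, 1832 → Aug 27, 1832: 31 days (July has 31).
Aug 27, 1832 → Sep 27, 1832: 31 days (August has 31).
Sep 27, 1832 → Oct 27, 1832: 30 days (September has 30).
Oct 27, 1832 → Nov 27, 1832: 31 days (October has 31).
Nov 27, 1832 → Dec 8, 1832: 11 days.
Total: 561 days.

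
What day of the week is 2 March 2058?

Saturday

January 1, 2058 is a Tuesday.
Jan 1, 2058 → Feb 1, 2058: 31 days (January has 31).
Feb 1, 2058 → Mar 1, 2058: 28 days (February has 28).
Mar 1, 2058 → Mar 2, 2058: 1 days.
Total: 60 days.
60 mod 7 = 4, so Tuesday + 4 = Saturday.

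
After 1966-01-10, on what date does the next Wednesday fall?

January 12, 1966

Jan 10, 1966 is a Monday.
From Monday to the next Wednesday is 2 days.
Jan 10, 1966 + 2 = Jan 12, 1966.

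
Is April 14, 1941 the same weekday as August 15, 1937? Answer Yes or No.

From Aug 15, 1937 to Apr 14, 1941 is 1338 days.
1338 mod 7 = 1, so they are different weekdays.
(Aug 15, 1937 is a Sunday; Apr 14, 1941 is a Monday.)

No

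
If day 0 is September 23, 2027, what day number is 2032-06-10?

Sep 23, 2027 → Sep 23, 2028: 366 days (Feb 29, 2028 is in that span).
Sep 23, 2028 → Sep 23, 2029: 365 days.
Sep 23, 2029 → Sep 23, 2030: 365 days.
Sep 23, 2030 → Sep 23, 2031: 365 days.
Sep 23, 2031 → Oct 23, 2031: 30 days (September has 30).
Oct 23, 2031 → Nov 23, 2031: 31 days (October has 31).
Nov 23, 2031 → Dec 23, 2031: 30 days (November has 30).
Dec 23, 2031 → Jan 23, 2032: 31 days (December has 31).
Jan 23, 2032 → Feb 23, 2032: 31 days (January has 31).
Feb 23, 2032 → Mar 23, 2032: 29 days (February has 29).
Mar 23, 2032 → Apr 23, 2032: 31 days (March has 31).
Apr 23, 2032 → May 23, 2032: 30 days (April has 30).
May 23, 2032 → Jun 10, 2032: 18 days.
Total: 1722 days.

1722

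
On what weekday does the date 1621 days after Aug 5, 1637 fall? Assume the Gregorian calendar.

Sunday

First find the weekday of Aug 5, 1637. Doomsday rule: the anchor day for the 1600s is Tuesday. For year 37: 37÷12 = 3 r 1, and 1÷4 = 0, so 3+1+0 = 4.
Tuesday + 4 ≡ Saturday — that's 1637's doomsday.
In August the doomsday date is Aug 8.
Aug 5 is 3 days before Aug 8; 3 mod 7 = 3, so Saturday − 3 = Wednesday.
1621 mod 7 = 4, so 1621 days after a Wednesday is Wednesday + 4 = Sunday.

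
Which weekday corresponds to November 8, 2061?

Tuesday

Doomsday rule: the anchor day for the 2000s is Tuesday. For year 61: 61÷12 = 5 r 1, and 1÷4 = 0, so 5+1+0 = 6.
Tuesday + 6 ≡ Monday — that's 2061's doomsday.
In November the doomsday date is Nov 7.
Nov 8 is 1 day after Nov 7; 1 mod 7 = 1, so Monday + 1 = Tuesday.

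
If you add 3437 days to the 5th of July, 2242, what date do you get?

+365 (one year) → Jul 5, 2243 (3072 left).
+366 (one year; includes Feb 29, 2244) → Jul 5, 2244 (2706 left).
+365 (one year) → Jul 5, 2245 (2341 left).
+365 (one year) → Jul 5, 2246 (1976 left).
+365 (one year) → Jul 5, 2247 (1611 left).
+366 (one year; includes Feb 29, 2248) → Jul 5, 2248 (1245 left).
+365 (one year) → Jul 5, 2249 (880 left).
+365 (one year) → Jul 5, 2250 (515 left).
+365 (one year) → Jul 5, 2251 (150 left).
Jul has 31 days: +27 → Aug 1, 2251 (123 left).
Aug has 31 days: +31 → Sep 1, 2251 (92 left).
Sep has 30 days: +30 → Oct 1, 2251 (62 left).
Oct has 31 days: +31 → Nov 1, 2251 (31 left).
Nov has 30 days: +30 → Dec 1, 2251 (1 left).
+1 → Dec 2, 2251.

December 2, 2251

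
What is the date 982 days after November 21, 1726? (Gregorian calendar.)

+365 (one year) → Nov 21, 1727 (617 left).
+366 (one year; includes Feb 29, 1728) → Nov 21, 1728 (251 left).
Nov has 30 days: +10 → Dec 1, 1728 (241 left).
Dec has 31 days: +31 → Jan 1, 1729 (210 left).
Jan has 31 days: +31 → Feb 1, 1729 (179 left).
Feb has 28 days: +28 → Mar 1, 1729 (151 left).
Mar has 31 days: +31 → Apr 1, 1729 (120 left).
Apr has 30 days: +30 → May 1, 1729 (90 left).
May has 31 days: +31 → Jun 1, 1729 (59 left).
Jun has 30 days: +30 → Jul 1, 1729 (29 left).
+29 → Jul 30, 1729.

July 30, 1729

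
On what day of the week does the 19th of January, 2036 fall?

Doomsday rule: the anchor day for the 2000s is Tuesday. For year 36: 36÷12 = 3 r 0, and 0÷4 = 0, so 3+0+0 = 3.
Tuesday + 3 ≡ Friday — that's 2036's doomsday.
In January the doomsday date is Jan 4 (2036 is a leap year (divisible by 4)).
Jan 19 is 15 days after Jan 4; 15 mod 7 = 1, so Friday + 1 = Saturday.

Saturday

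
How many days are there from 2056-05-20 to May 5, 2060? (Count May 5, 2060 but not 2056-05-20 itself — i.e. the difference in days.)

May 20, 2056 → May 20, 2057: 365 days.
May 20, 2057 → May 20, 2058: 365 days.
May 20, 2058 → May 20, 2059: 365 days.
May 20, 2059 → Jun 20, 2059: 31 days (May has 31).
Jun 20, 2059 → Jul 20, 2059: 30 days (June has 30).
Jul 20, 2059 → Aug 20, 2059: 31 days (July has 31).
Aug 20, 2059 → Sep 20, 2059: 31 days (August has 31).
Sep 20, 2059 → Oct 20, 2059: 30 days (September has 30).
Oct 20, 2059 → Nov 20, 2059: 31 days (October has 31).
Nov 20, 2059 → Dec 20, 2059: 30 days (November has 30).
Dec 20, 2059 → Jan 20, 2060: 31 days (December has 31).
Jan 20, 2060 → Feb 20, 2060: 31 days (January has 31).
Feb 20, 2060 → Mar 20, 2060: 29 days (February has 29).
Mar 20, 2060 → Apr 20, 2060: 31 days (March has 31).
Apr 20, 2060 → May 5, 2060: 15 days.
Total: 1446 days.

1446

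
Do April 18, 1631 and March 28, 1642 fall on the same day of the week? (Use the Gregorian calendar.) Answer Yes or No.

From Apr 18, 1631 to Mar 28, 1642 is 3997 days.
3997 mod 7 = 0, so they are the same weekday.
(Apr 18, 1631 is a Friday; Mar 28, 1642 is a Friday.)

Yes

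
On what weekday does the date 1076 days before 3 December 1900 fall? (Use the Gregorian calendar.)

Wednesday

First find the weekday of Dec 3, 1900. Doomsday rule: the anchor day for the 1900s is Wednesday. For year 00: 0÷12 = 0 r 0, and 0÷4 = 0, so 0+0+0 = 0.
Wednesday + 0 ≡ Wednesday — that's 1900's doomsday.
In December the doomsday date is Dec 12.
Dec 3 is 9 days before Dec 12; 9 mod 7 = 2, so Wednesday − 2 = Monday.
1076 mod 7 = 5, so 1076 days before a Monday is Monday − 5 = Wednesday.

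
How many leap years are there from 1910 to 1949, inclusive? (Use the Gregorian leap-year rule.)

10

Multiples of 4 in [1910,1949]: 10.
Of those, multiples of 100: 0 (not leap unless ÷400).
Multiples of 400: 0.
Leap years = 10 − 0 + 0 = 10.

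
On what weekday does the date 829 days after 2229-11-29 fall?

Nov 29, 2229 is a Sunday.
829 mod 7 = 3, so 829 days after a Sunday is Sunday + 3 = Wednesday.

Wednesday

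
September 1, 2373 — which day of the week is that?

Doomsday rule: the anchor day for the 2300s is Wednesday. For year 73: 73÷12 = 6 r 1, and 1÷4 = 0, so 6+1+0 = 7.
Wednesday + 7 ≡ Wednesday — that's 2373's doomsday.
In September the doomsday date is Sep 5.
Sep 1 is 4 days before Sep 5; 4 mod 7 = 4, so Wednesday − 4 = Saturday.

Saturday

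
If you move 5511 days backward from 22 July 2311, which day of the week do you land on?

First find the weekday of Jul 22, 2311. Doomsday rule: the anchor day for the 2300s is Wednesday. For year 11: 11÷12 = 0 r 11, and 11÷4 = 2, so 0+11+2 = 13.
Wednesday + 13 ≡ Tuesday — that's 2311's doomsday.
In July the doomsday date is Jul 11.
Jul 22 is 11 days after Jul 11; 11 mod 7 = 4, so Tuesday + 4 = Saturday.
5511 mod 7 = 2, so 5511 days before a Saturday is Saturday − 2 = Thursday.

Thursday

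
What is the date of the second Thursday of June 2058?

June 1, 2058 is a Saturday.
The first Thursday is therefore June 6 (5 days later).
The second Thursday is 6 + 1×7 = June 13.

June 13, 2058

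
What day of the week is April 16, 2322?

Doomsday rule: the anchor day for the 2300s is Wednesday. For year 22: 22÷12 = 1 r 10, and 10÷4 = 2, so 1+10+2 = 13.
Wednesday + 13 ≡ Tuesday — that's 2322's doomsday.
In April the doomsday date is Apr 4.
Apr 16 is 12 days after Apr 4; 12 mod 7 = 5, so Tuesday + 5 = Sunday.

Sunday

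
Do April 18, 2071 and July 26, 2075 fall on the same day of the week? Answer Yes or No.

From Apr 18, 2071 to Jul 26, 2075 is 1560 days.
1560 mod 7 = 6, so they are different weekdays.
(Apr 18, 2071 is a Saturday; Jul 26, 2075 is a Friday.)

No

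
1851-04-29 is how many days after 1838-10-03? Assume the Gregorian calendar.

4591

Oct 3, 1838 → Oct 3, 1839: 365 days.
Oct 3, 1839 → Oct 3, 1840: 366 days (Feb 29, 1840 is in that span).
Oct 3, 1840 → Oct 3, 1841: 365 days.
Oct 3, 1841 → Oct 3, 1842: 365 days.
Oct 3, 1842 → Oct 3, 1843: 365 days.
Oct 3, 1843 → Oct 3, 1844: 366 days (Feb 29, 1844 is in that span).
Oct 3, 1844 → Oct 3, 1845: 365 days.
Oct 3, 1845 → Oct 3, 1846: 365 days.
Oct 3, 1846 → Oct 3, 1847: 365 days.
Oct 3, 1847 → Oct 3, 1848: 366 days (Feb 29, 1848 is in that span).
Oct 3, 1848 → Oct 3, 1849: 365 days.
Oct 3, 1849 → Oct 3, 1850: 365 days.
Oct 3, 1850 → Nov 3, 1850: 31 days (October has 31).
Nov 3, 1850 → Dec 3, 1850: 30 days (November has 30).
Dec 3, 1850 → Jan 3, 1851: 31 days (December has 31).
Jan 3, 1851 → Feb 3, 1851: 31 days (January has 31).
Feb 3, 1851 → Mar 3, 1851: 28 days (February has 28).
Mar 3, 1851 → Apr 3, 1851: 31 days (March has 31).
Apr 3, 1851 → Apr 29, 1851: 26 days.
Total: 4591 days.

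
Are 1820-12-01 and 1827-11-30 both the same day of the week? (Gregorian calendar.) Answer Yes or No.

Yes

From Dec 1, 1820 to Nov 30, 1827 is 2555 days.
2555 mod 7 = 0, so they are the same weekday.
(Dec 1, 1820 is a Friday; Nov 30, 1827 is a Friday.)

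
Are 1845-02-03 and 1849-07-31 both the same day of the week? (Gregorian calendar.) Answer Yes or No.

From Feb 3, 1845 to Jul 31, 1849 is 1639 days.
1639 mod 7 = 1, so they are different weekdays.
(Feb 3, 1845 is a Monday; Jul 31, 1849 is a Tuesday.)

No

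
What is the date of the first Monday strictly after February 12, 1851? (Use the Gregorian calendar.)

Feb 12, 1851 is a Wednesday.
From Wednesday to the next Monday is 5 days.
Feb 12, 1851 + 5 = Feb 17, 1851.

February 17, 1851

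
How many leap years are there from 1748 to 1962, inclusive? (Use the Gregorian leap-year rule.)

52

Multiples of 4 in [1748,1962]: 54.
Of those, multiples of 100: 2 (not leap unless ÷400).
Multiples of 400: 0.
Leap years = 54 − 2 + 0 = 52.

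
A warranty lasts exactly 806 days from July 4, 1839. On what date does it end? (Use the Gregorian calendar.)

+366 (one year; includes Feb 29, 1840) → Jul 4, 1840 (440 left).
+365 (one year) → Jul 4, 1841 (75 left).
Jul has 31 days: +28 → Aug 1, 1841 (47 left).
Aug has 31 days: +31 → Sep 1, 1841 (16 left).
+16 → Sep 17, 1841.

September 17, 1841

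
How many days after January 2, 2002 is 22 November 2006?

1785

Jan 2, 2002 → Jan 2, 2003: 365 days.
Jan 2, 2003 → Jan 2, 2004: 365 days.
Jan 2, 2004 → Jan 2, 2005: 366 days (Feb 29, 2004 is in that span).
Jan 2, 2005 → Jan 2, 2006: 365 days.
Jan 2, 2006 → Feb 2, 2006: 31 days (January has 31).
Feb 2, 2006 → Mar 2, 2006: 28 days (February has 28).
Mar 2, 2006 → Apr 2, 2006: 31 days (March has 31).
Apr 2, 2006 → May 2, 2006: 30 days (April has 30).
May 2, 2006 → Jun 2, 2006: 31 days (May has 31).
Jun 2, 2006 → Jul 2, 2006: 30 days (June has 30).
Jul 2, 2006 → Aug 2, 2006: 31 days (July has 31).
Aug 2, 2006 → Sep 2, 2006: 31 days (August has 31).
Sep 2, 2006 → Oct 2, 2006: 30 days (September has 30).
Oct 2, 2006 → Nov 2, 2006: 31 days (October has 31).
Nov 2, 2006 → Nov 22, 2006: 20 days.
Total: 1785 days.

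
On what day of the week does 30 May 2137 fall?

Doomsday rule: the anchor day for the 2100s is Sunday. For year 37: 37÷12 = 3 r 1, and 1÷4 = 0, so 3+1+0 = 4.
Sunday + 4 ≡ Thursday — that's 2137's doomsday.
In May the doomsday date is May 9.
May 30 is 21 days after May 9; 21 mod 7 = 0, so Thursday + 0 = Thursday.

Thursday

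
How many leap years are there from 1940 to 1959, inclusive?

Multiples of 4 in [1940,1959]: 5.
Of those, multiples of 100: 0 (not leap unless ÷400).
Multiples of 400: 0.
Leap years = 5 − 0 + 0 = 5.

5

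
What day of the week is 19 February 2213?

Doomsday rule: the anchor day for the 2200s is Friday. For year 13: 13÷12 = 1 r 1, and 1÷4 = 0, so 1+1+0 = 2.
Friday + 2 ≡ Sunday — that's 2213's doomsday.
In February the doomsday date is Feb 28 (2213 is not a leap year).
Feb 19 is 9 days before Feb 28; 9 mod 7 = 2, so Sunday − 2 = Friday.

Friday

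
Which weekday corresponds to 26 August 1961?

January 1, 1961 is a Sunday.
Jan 1, 1961 → Feb 1, 1961: 31 days (January has 31).
Feb 1, 1961 → Mar 1, 1961: 28 days (February has 28).
Mar 1, 1961 → Apr 1, 1961: 31 days (March has 31).
Apr 1, 1961 → May 1, 1961: 30 days (April has 30).
May 1, 1961 → Jun 1, 1961: 31 days (May has 31).
Jun 1, 1961 → Jul 1, 1961: 30 days (June has 30).
Jul 1, 1961 → Aug 1, 1961: 31 days (July has 31).
Aug 1, 1961 → Aug 26, 1961: 25 days.
Total: 237 days.
237 mod 7 = 6, so Sunday + 6 = Saturday.

Saturday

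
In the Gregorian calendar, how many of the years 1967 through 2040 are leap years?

19

Multiples of 4 in [1967,2040]: 19.
Of those, multiples of 100: 1 (not leap unless ÷400).
Multiples of 400: 1.
Leap years = 19 − 1 + 1 = 19.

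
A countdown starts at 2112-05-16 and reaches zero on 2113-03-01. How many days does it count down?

289

May 16, 2112 → Jun 16, 2112: 31 days (May has 31).
Jun 16, 2112 → Jul 16, 2112: 30 days (June has 30).
Jul 16, 2112 → Aug 16, 2112: 31 days (July has 31).
Aug 16, 2112 → Sep 16, 2112: 31 days (August has 31).
Sep 16, 2112 → Oct 16, 2112: 30 days (September has 30).
Oct 16, 2112 → Nov 16, 2112: 31 days (October has 31).
Nov 16, 2112 → Dec 16, 2112: 30 days (November has 30).
Dec 16, 2112 → Jan 16, 2113: 31 days (December has 31).
Jan 16, 2113 → Feb 16, 2113: 31 days (January has 31).
Feb 16, 2113 → Mar 1, 2113: 13 days.
Total: 289 days.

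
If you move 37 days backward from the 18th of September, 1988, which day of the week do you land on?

Friday

First find the weekday of Sep 18, 1988. Doomsday rule: the anchor day for the 1900s is Wednesday. For year 88: 88÷12 = 7 r 4, and 4÷4 = 1, so 7+4+1 = 12.
Wednesday + 12 ≡ Monday — that's 1988's doomsday.
In September the doomsday date is Sep 5.
Sep 18 is 13 days after Sep 5; 13 mod 7 = 6, so Monday + 6 = Sunday.
37 mod 7 = 2, so 37 days before a Sunday is Sunday − 2 = Friday.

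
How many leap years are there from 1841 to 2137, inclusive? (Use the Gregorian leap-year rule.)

72

Multiples of 4 in [1841,2137]: 74.
Of those, multiples of 100: 3 (not leap unless ÷400).
Multiples of 400: 1.
Leap years = 74 − 3 + 1 = 72.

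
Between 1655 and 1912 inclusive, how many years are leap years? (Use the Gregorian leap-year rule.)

62

Multiples of 4 in [1655,1912]: 65.
Of those, multiples of 100: 3 (not leap unless ÷400).
Multiples of 400: 0.
Leap years = 65 − 3 + 0 = 62.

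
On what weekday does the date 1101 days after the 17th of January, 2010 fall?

Tuesday

Jan 17, 2010 is a Sunday.
1101 mod 7 = 2, so 1101 days after a Sunday is Sunday + 2 = Tuesday.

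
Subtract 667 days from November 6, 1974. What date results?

January 8, 1973

−365 (one year) → Nov 6, 1973 (302 left).
−6 → Oct 31, 1973 (end of Oct, 31 days; 296 left).
−31 → Sep 30, 1973 (end of Sep, 30 days; 265 left).
−30 → Aug 31, 1973 (end of Aug, 31 days; 235 left).
−31 → Jul 31, 1973 (end of Jul, 31 days; 204 left).
−31 → Jun 30, 1973 (end of Jun, 30 days; 173 left).
−30 → May 31, 1973 (end of May, 31 days; 143 left).
−31 → Apr 30, 1973 (end of Apr, 30 days; 112 left).
−30 → Mar 31, 1973 (end of Mar, 31 days; 82 left).
−31 → Feb 28, 1973 (end of Feb, 28 days; 51 left).
−28 → Jan 31, 1973 (end of Jan, 31 days; 23 left).
−23 → Jan 8, 1973.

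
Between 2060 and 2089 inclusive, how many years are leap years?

8

Multiples of 4 in [2060,2089]: 8.
Of those, multiples of 100: 0 (not leap unless ÷400).
Multiples of 400: 0.
Leap years = 8 − 0 + 0 = 8.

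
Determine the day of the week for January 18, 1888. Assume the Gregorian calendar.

Wednesday

Doomsday rule: the anchor day for the 1800s is Friday. For year 88: 88÷12 = 7 r 4, and 4÷4 = 1, so 7+4+1 = 12.
Friday + 12 ≡ Wednesday — that's 1888's doomsday.
In January the doomsday date is Jan 4 (1888 is a leap year (divisible by 4)).
Jan 18 is 14 days after Jan 4; 14 mod 7 = 0, so Wednesday + 0 = Wednesday.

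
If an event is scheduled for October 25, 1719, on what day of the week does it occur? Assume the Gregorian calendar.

Doomsday rule: the anchor day for the 1700s is Sunday. For year 19: 19÷12 = 1 r 7, and 7÷4 = 1, so 1+7+1 = 9.
Sunday + 9 ≡ Tuesday — that's 1719's doomsday.
In October the doomsday date is Oct 10.
Oct 25 is 15 days after Oct 10; 15 mod 7 = 1, so Tuesday + 1 = Wednesday.

Wednesday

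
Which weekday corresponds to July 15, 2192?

Doomsday rule: the anchor day for the 2100s is Sunday. For year 92: 92÷12 = 7 r 8, and 8÷4 = 2, so 7+8+2 = 17.
Sunday + 17 ≡ Wednesday — that's 2192's doomsday.
In July the doomsday date is Jul 11.
Jul 15 is 4 days after Jul 11; 4 mod 7 = 4, so Wednesday + 4 = Sunday.

Sunday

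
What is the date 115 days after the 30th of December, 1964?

Dec has 31 days: +2 → Jan 1, 1965 (113 left).
Jan has 31 days: +31 → Feb 1, 1965 (82 left).
Feb has 28 days: +28 → Mar 1, 1965 (54 left).
Mar has 31 days: +31 → Apr 1, 1965 (23 left).
+23 → Apr 24, 1965.

April 24, 1965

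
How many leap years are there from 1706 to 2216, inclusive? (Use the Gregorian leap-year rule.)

Multiples of 4 in [1706,2216]: 128.
Of those, multiples of 100: 5 (not leap unless ÷400).
Multiples of 400: 1.
Leap years = 128 − 5 + 1 = 124.

124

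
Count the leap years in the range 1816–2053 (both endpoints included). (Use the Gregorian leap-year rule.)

Multiples of 4 in [1816,2053]: 60.
Of those, multiples of 100: 2 (not leap unless ÷400).
Multiples of 400: 1.
Leap years = 60 − 2 + 1 = 59.

59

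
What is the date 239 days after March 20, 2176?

Mar has 31 days: +12 → Apr 1, 2176 (227 left).
Apr has 30 days: +30 → May 1, 2176 (197 left).
May has 31 days: +31 → Jun 1, 2176 (166 left).
Jun has 30 days: +30 → Jul 1, 2176 (136 left).
Jul has 31 days: +31 → Aug 1, 2176 (105 left).
Aug has 31 days: +31 → Sep 1, 2176 (74 left).
Sep has 30 days: +30 → Oct 1, 2176 (44 left).
Oct has 31 days: +31 → Nov 1, 2176 (13 left).
+13 → Nov 14, 2176.

November 14, 2176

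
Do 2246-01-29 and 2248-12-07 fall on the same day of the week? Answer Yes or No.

From Jan 29, 2246 to Dec 7, 2248 is 1043 days.
1043 mod 7 = 0, so they are the same weekday.
(Jan 29, 2246 is a Thursday; Dec 7, 2248 is a Thursday.)

Yes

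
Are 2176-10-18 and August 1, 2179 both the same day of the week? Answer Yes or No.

From Oct 18, 2176 to Aug 1, 2179 is 1017 days.
1017 mod 7 = 2, so they are different weekdays.
(Oct 18, 2176 is a Friday; Aug 1, 2179 is a Sunday.)

No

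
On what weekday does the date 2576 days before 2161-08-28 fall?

Friday

First find the weekday of Aug 28, 2161. Doomsday rule: the anchor day for the 2100s is Sunday. For year 61: 61÷12 = 5 r 1, and 1÷4 = 0, so 5+1+0 = 6.
Sunday + 6 ≡ Saturday — that's 2161's doomsday.
In August the doomsday date is Aug 8.
Aug 28 is 20 days after Aug 8; 20 mod 7 = 6, so Saturday + 6 = Friday.
2576 mod 7 = 0, so 2576 days before a Friday is Friday − 0 = Friday.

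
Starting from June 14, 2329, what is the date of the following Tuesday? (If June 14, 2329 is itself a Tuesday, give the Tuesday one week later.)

Jun 14, 2329 is a Friday.
From Friday to the next Tuesday is 4 days.
Jun 14, 2329 + 4 = Jun 18, 2329.

June 18, 2329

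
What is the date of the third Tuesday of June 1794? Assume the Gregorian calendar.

June 1, 1794 is a Sunday.
The first Tuesday is therefore June 3 (2 days later).
The third Tuesday is 3 + 2×7 = June 17.

June 17, 1794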